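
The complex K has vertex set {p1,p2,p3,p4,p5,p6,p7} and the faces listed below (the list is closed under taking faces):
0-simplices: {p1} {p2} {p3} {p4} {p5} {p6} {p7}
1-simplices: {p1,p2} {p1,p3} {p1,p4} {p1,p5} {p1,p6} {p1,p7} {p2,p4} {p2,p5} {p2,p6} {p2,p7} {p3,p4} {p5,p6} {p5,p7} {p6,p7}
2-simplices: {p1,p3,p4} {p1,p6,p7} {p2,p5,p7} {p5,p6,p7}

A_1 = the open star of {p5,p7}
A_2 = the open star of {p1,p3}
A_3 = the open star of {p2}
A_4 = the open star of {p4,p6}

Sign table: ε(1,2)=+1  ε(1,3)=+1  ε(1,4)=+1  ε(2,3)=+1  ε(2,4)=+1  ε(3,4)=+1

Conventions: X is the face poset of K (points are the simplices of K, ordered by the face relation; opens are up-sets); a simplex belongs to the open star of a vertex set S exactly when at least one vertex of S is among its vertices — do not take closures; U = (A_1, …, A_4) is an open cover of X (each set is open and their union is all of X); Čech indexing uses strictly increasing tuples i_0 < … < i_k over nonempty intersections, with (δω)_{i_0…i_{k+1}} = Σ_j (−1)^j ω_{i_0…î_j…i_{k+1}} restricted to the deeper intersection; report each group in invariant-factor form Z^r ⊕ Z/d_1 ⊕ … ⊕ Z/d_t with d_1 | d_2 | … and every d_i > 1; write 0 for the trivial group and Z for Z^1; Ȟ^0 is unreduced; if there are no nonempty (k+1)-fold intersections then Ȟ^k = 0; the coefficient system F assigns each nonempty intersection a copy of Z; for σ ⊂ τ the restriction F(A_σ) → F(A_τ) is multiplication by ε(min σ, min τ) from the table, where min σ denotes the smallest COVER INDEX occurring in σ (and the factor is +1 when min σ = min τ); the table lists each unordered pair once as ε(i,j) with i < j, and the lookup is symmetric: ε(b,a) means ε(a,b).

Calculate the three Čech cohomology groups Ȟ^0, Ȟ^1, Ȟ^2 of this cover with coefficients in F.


Ȟ^0(U;F) ≅ Z, Ȟ^1(U;F) ≅ Z^2 and Ȟ^2(U;F) ≅ 0

nerve simplices:
  A1={{p5},{p7},{p1,p5},{p1,p7},{p2,p5},{p2,p7},{p5,p6},{p5,p7},{p6,p7},{p1,p6,p7},{p2,p5,p7},{p5,p6,p7}} A2={{p1},{p3},{p1,p2},{p1,p3},{p1,p4},{p1,p5},{p1,p6},{p1,p7},{p3,p4},{p1,p3,p4},{p1,p6,p7}} A3={{p2},{p1,p2},{p2,p4},{p2,p5},{p2,p6},{p2,p7},{p2,p5,p7}} A4={{p4},{p6},{p1,p4},{p1,p6},{p2,p4},{p2,p6},{p3,p4},{p5,p6},{p6,p7},{p1,p3,p4},{p1,p6,p7},{p5,p6,p7}}
  A12={{p1,p5},{p1,p7},{p1,p6,p7}} A13={{p2,p5},{p2,p7},{p2,p5,p7}} A14={{p5,p6},{p6,p7},{p1,p6,p7},{p5,p6,p7}} A23={{p1,p2}} A24={{p1,p4},{p1,p6},{p3,p4},{p1,p3,p4},{p1,p6,p7}} A34={{p2,p4},{p2,p6}}
  A124={{p1,p6,p7}}
C dims 4,6,1; δ0: rk 3, SNF 1^3; δ1: rk 1, SNF 1^1
degree 0: 4−3−0 = 1 → Ȟ^0 ≅ Z
degree 1: 6−1−3 = 2 → Ȟ^1 ≅ Z^2
degree 2: 1−0−1 = 0 → Ȟ^2 ≅ 0


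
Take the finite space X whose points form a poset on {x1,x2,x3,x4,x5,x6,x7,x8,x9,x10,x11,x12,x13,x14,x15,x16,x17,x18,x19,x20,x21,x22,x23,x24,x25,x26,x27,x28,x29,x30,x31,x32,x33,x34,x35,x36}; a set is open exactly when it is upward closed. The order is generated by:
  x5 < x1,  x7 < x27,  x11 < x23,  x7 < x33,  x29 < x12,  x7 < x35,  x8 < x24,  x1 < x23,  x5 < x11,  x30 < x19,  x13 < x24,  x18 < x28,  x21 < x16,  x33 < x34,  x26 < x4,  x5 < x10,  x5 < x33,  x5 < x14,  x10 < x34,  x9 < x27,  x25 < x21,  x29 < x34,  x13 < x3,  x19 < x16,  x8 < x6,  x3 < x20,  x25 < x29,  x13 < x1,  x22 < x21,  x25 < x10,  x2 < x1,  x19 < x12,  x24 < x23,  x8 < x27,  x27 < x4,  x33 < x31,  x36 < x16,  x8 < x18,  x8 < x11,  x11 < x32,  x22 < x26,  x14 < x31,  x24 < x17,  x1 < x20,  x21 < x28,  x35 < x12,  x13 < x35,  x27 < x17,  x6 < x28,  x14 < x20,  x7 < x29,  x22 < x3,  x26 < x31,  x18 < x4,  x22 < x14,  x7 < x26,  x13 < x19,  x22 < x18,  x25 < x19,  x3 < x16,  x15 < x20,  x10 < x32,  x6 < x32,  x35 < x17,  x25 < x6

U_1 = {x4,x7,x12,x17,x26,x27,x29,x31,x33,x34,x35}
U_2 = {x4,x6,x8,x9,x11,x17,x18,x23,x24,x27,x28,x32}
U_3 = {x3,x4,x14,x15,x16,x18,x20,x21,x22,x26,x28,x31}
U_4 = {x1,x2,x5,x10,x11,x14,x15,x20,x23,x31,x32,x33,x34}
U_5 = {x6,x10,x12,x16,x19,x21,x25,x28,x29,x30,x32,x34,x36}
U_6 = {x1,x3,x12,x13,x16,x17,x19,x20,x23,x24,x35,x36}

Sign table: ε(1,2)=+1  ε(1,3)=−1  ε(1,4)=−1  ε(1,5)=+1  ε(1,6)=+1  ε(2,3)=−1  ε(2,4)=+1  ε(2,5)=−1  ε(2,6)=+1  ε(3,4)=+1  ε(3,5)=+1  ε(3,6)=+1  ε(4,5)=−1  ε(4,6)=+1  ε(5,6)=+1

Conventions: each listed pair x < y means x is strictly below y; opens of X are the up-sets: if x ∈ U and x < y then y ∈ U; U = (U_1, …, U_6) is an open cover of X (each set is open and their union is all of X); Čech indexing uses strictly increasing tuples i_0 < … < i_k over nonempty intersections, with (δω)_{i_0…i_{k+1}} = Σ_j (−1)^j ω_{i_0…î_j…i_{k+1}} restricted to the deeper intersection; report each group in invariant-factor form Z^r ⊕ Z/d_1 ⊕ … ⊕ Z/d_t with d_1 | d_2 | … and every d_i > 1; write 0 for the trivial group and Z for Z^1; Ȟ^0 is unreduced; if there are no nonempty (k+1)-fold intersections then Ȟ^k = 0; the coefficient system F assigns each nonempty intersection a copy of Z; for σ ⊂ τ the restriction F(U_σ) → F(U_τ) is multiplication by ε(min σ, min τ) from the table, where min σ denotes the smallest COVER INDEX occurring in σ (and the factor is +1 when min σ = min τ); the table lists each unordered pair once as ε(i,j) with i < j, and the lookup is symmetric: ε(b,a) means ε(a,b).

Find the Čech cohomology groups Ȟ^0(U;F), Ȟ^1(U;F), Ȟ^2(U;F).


Ȟ^0(U;F) ≅ 0, Ȟ^1(U;F) ≅ Z/2 and Ȟ^2(U;F) ≅ Z

nerve simplices:
  U12={x4,x17,x27} U13={x4,x26,x31} U14={x31,x33,x34} U15={x12,x29,x34} U16={x12,x17,x35} U23={x4,x18,x28} U24={x11,x23,x32} U25={x6,x28,x32} U26={x17,x23,x24} U34={x14,x15,x20,x31} U35={x16,x21,x28} U36={x3,x16,x20} U45={x10,x32,x34} U46={x1,x20,x23} U56={x12,x16,x19,x36}
  U123={x4} U126={x17} U134={x31} U145={x34} U156={x12} U235={x28} U245={x32} U246={x23} U346={x20} U356={x16}
C dims 6,15,10; δ0: rk 6, SNF 1^5·2; δ1: rk 9, SNF 1^9
degree 0: 6−6−0 = 0 → Ȟ^0 ≅ 0
degree 1: 15−9−6 = 0 plus torsion [2] → Ȟ^1 ≅ Z/2
degree 2: 10−0−9 = 1 → Ȟ^2 ≅ Z


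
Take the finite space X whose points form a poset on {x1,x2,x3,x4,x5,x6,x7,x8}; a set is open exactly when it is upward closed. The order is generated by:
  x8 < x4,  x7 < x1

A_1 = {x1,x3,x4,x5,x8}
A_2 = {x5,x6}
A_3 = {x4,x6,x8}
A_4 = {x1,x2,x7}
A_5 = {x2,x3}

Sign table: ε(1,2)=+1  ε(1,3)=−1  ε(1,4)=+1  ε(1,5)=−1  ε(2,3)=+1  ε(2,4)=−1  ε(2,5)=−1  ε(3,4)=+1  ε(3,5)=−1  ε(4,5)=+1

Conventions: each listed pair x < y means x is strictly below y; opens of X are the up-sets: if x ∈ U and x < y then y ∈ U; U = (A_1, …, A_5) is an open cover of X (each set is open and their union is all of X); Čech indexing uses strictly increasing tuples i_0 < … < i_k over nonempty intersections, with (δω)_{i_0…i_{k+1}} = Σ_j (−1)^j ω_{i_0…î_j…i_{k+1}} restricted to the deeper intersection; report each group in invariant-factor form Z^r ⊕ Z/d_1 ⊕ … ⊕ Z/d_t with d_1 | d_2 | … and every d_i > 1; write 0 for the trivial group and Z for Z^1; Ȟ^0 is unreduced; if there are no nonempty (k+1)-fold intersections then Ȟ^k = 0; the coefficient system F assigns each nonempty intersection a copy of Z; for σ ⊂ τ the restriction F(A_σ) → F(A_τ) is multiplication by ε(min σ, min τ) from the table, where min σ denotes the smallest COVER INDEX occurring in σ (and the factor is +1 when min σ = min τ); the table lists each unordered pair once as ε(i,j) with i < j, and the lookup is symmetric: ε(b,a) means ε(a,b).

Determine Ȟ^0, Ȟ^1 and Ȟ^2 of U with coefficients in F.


Ȟ^0 ≅ 0, Ȟ^1 ≅ Z ⊕ Z/2 and Ȟ^2 ≅ 0

nonempty overlaps:
  A12={x5} A13={x4,x8} A14={x1} A15={x3} A23={x6} A45={x2}
C dims 5,6; δ0: rk 5, SNF 1^4·2
degree 0: 5−5−0 = 0 → Ȟ^0 ≅ 0
degree 1: 6−0−5 = 1 plus torsion [2] → Ȟ^1 ≅ Z ⊕ Z/2
degree 2: 0−0−0 = 0 → Ȟ^2 ≅ 0


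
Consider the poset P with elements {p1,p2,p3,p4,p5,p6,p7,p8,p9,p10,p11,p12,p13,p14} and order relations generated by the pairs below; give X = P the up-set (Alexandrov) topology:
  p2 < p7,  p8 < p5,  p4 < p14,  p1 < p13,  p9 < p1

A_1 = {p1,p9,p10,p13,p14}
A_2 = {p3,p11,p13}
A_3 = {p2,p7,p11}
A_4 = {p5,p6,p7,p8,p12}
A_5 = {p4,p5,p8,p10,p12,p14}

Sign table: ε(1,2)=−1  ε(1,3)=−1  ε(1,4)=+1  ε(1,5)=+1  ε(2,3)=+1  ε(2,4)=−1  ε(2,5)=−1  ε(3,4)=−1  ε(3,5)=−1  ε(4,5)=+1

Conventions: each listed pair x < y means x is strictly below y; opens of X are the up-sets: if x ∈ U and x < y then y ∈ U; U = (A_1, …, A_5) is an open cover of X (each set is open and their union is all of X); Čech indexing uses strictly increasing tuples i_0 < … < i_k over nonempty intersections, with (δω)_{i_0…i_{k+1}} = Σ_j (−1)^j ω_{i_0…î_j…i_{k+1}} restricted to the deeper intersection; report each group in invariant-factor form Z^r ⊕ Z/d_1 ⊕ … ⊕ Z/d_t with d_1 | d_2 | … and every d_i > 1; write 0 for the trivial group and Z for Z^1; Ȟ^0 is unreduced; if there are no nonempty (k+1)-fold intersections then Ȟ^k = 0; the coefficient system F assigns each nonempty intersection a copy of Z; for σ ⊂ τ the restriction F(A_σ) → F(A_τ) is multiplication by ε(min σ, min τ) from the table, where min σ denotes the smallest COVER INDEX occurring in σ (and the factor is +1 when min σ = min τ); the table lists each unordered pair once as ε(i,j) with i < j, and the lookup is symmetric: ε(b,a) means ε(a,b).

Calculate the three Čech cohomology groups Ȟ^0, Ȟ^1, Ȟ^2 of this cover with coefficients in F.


nerve simplices:
  A12={p13} A15={p10,p14} A23={p11} A34={p7} A45={p5,p8,p12}
C dims 5,5; δ0: rk 4, SNF 1^4
degree 0: 5−4−0 = 1 → Ȟ^0 ≅ Z
degree 1: 5−0−4 = 1 → Ȟ^1 ≅ Z
degree 2: 0−0−0 = 0 → Ȟ^2 ≅ 0

Ȟ^0 = Z, Ȟ^1 = Z, Ȟ^2 = 0


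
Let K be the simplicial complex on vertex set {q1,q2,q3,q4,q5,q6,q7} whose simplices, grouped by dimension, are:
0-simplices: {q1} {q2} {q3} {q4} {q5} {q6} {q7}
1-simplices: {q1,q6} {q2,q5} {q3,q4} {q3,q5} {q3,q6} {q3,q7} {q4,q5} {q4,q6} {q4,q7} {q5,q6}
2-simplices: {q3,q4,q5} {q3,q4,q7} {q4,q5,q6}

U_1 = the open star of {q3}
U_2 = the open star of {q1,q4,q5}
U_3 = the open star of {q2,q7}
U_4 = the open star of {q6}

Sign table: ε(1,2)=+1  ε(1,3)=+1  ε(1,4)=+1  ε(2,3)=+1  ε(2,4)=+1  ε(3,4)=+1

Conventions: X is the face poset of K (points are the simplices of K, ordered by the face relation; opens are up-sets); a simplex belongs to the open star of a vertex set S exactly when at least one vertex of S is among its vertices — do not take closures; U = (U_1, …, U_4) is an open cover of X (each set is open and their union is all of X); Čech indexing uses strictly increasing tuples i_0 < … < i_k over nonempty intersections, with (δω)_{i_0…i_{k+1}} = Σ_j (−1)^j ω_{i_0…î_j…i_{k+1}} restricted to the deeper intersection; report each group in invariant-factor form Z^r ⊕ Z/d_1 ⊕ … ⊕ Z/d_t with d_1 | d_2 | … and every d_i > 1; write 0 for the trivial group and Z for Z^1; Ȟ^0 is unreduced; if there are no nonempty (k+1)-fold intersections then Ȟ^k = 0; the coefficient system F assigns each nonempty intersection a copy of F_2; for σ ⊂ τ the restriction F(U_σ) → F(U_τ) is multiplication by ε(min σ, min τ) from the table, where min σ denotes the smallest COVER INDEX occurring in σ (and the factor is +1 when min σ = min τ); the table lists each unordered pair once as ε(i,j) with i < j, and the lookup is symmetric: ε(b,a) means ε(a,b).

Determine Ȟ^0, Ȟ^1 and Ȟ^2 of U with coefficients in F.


nerve of the cover:
  U1={{q3},{q3,q4},{q3,q5},{q3,q6},{q3,q7},{q3,q4,q5},{q3,q4,q7}} U2={{q1},{q4},{q5},{q1,q6},{q2,q5},{q3,q4},{q3,q5},{q4,q5},{q4,q6},{q4,q7},{q5,q6},{q3,q4,q5},{q3,q4,q7},{q4,q5,q6}} U3={{q2},{q7},{q2,q5},{q3,q7},{q4,q7},{q3,q4,q7}} U4={{q6},{q1,q6},{q3,q6},{q4,q6},{q5,q6},{q4,q5,q6}}
  U12={{q3,q4},{q3,q5},{q3,q4,q5},{q3,q4,q7}} U13={{q3,q7},{q3,q4,q7}} U14={{q3,q6}} U23={{q2,q5},{q4,q7},{q3,q4,q7}} U24={{q1,q6},{q4,q6},{q5,q6},{q4,q5,q6}}
  U123={{q3,q4,q7}}
C dims 4,5,1; δ0: rk_F2 3; δ1: rk_F2 1
Ȟ^0 = (4 − 3) − 0 = 1, so Ȟ^0 ≅ Z/2
Ȟ^1 = (5 − 1) − 3 = 1, so Ȟ^1 ≅ Z/2
Ȟ^2 = (1 − 0) − 1 = 0, so Ȟ^2 ≅ 0

Ȟ^0 = Z/2, Ȟ^1 = Z/2, Ȟ^2 = 0


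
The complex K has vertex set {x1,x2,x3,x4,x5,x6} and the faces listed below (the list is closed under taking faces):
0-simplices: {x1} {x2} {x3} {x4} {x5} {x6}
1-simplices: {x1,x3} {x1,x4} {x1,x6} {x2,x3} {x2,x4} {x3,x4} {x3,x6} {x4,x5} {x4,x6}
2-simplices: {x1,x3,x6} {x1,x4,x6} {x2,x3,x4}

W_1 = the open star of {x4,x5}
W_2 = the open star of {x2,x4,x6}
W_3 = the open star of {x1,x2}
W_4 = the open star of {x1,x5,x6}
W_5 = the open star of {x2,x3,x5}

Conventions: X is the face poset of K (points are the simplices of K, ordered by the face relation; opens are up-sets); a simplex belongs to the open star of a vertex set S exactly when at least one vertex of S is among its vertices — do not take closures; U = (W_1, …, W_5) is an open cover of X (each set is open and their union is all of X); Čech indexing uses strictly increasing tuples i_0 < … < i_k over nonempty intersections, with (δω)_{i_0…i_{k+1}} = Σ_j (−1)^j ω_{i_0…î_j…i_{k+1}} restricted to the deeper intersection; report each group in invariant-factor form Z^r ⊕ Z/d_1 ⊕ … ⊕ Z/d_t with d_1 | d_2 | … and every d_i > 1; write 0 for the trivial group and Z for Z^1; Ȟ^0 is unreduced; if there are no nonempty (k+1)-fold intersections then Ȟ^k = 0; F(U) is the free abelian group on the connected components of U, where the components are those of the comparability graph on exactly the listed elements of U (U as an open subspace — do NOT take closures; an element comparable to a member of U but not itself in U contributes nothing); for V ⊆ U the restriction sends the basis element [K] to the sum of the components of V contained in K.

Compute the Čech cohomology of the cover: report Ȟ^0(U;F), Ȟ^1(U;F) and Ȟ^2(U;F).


Ȟ^0 ≅ Z,  Ȟ^1 ≅ Z,  Ȟ^2 ≅ 0

nerve of the cover:
  W1={{x4},{x5},{x1,x4},{x2,x4},{x3,x4},{x4,x5},{x4,x6},{x1,x4,x6},{x2,x3,x4}} W2={{x2},{x4},{x6},{x1,x4},{x1,x6},{x2,x3},{x2,x4},{x3,x4},{x3,x6},{x4,x5},{x4,x6},{x1,x3,x6},{x1,x4,x6},{x2,x3,x4}} W3={{x1},{x2},{x1,x3},{x1,x4},{x1,x6},{x2,x3},{x2,x4},{x1,x3,x6},{x1,x4,x6},{x2,x3,x4}} W4={{x1},{x5},{x6},{x1,x3},{x1,x4},{x1,x6},{x3,x6},{x4,x5},{x4,x6},{x1,x3,x6},{x1,x4,x6}} W5={{x2},{x3},{x5},{x1,x3},{x2,x3},{x2,x4},{x3,x4},{x3,x6},{x4,x5},{x1,x3,x6},{x2,x3,x4}}
  W12={{x4},{x1,x4},{x2,x4},{x3,x4},{x4,x5},{x4,x6},{x1,x4,x6},{x2,x3,x4}} W13={{x1,x4},{x2,x4},{x1,x4,x6},{x2,x3,x4}} W14={{x5},{x1,x4},{x4,x5},{x4,x6},{x1,x4,x6}} W15={{x5},{x2,x4},{x3,x4},{x4,x5},{x2,x3,x4}} W23={{x2},{x1,x4},{x1,x6},{x2,x3},{x2,x4},{x1,x3,x6},{x1,x4,x6},{x2,x3,x4}} W24={{x6},{x1,x4},{x1,x6},{x3,x6},{x4,x5},{x4,x6},{x1,x3,x6},{x1,x4,x6}} W25={{x2},{x2,x3},{x2,x4},{x3,x4},{x3,x6},{x4,x5},{x1,x3,x6},{x2,x3,x4}} W34={{x1},{x1,x3},{x1,x4},{x1,x6},{x1,x3,x6},{x1,x4,x6}} W35={{x2},{x1,x3},{x2,x3},{x2,x4},{x1,x3,x6},{x2,x3,x4}} W45={{x5},{x1,x3},{x3,x6},{x4,x5},{x1,x3,x6}}
  W123={{x1,x4},{x2,x4},{x1,x4,x6},{x2,x3,x4}} W124={{x1,x4},{x4,x5},{x4,x6},{x1,x4,x6}} W125={{x2,x4},{x3,x4},{x4,x5},{x2,x3,x4}} W134={{x1,x4},{x1,x4,x6}} W135={{x2,x4},{x2,x3,x4}} W145={{x5},{x4,x5}} W234={{x1,x4},{x1,x6},{x1,x3,x6},{x1,x4,x6}} W235={{x2},{x2,x3},{x2,x4},{x1,x3,x6},{x2,x3,x4}} W245={{x3,x6},{x4,x5},{x1,x3,x6}} W345={{x1,x3},{x1,x3,x6}}
  W1234={{x1,x4},{x1,x4,x6}} W1235={{x2,x4},{x2,x3,x4}} W1245={{x4,x5}} W2345={{x1,x3,x6}}
components per intersection:
  W1: {{x4},{x5},{x1,x4},{x2,x4},{x3,x4},{x4,x5},{x4,x6},{x1,x4,x6},{x2,x3,x4}}
  W2: {{x2},{x4},{x6},{x1,x4},{x1,x6},{x2,x3},{x2,x4},{x3,x4},{x3,x6},{x4,x5},{x4,x6},{x1,x3,x6},{x1,x4,x6},{x2,x3,x4}}
  W3: {{x1},{x1,x3},{x1,x4},{x1,x6},{x1,x3,x6},{x1,x4,x6}} {{x2},{x2,x3},{x2,x4},{x2,x3,x4}}
  W4: {{x1},{x6},{x1,x3},{x1,x4},{x1,x6},{x3,x6},{x4,x6},{x1,x3,x6},{x1,x4,x6}} {{x5},{x4,x5}}
  W5: {{x2},{x3},{x1,x3},{x2,x3},{x2,x4},{x3,x4},{x3,x6},{x1,x3,x6},{x2,x3,x4}} {{x5},{x4,x5}}
  W12: {{x4},{x1,x4},{x2,x4},{x3,x4},{x4,x5},{x4,x6},{x1,x4,x6},{x2,x3,x4}}
  W13: {{x1,x4},{x1,x4,x6}} {{x2,x4},{x2,x3,x4}}
  W14: {{x5},{x4,x5}} {{x1,x4},{x4,x6},{x1,x4,x6}}
  W15: {{x5},{x4,x5}} {{x2,x4},{x3,x4},{x2,x3,x4}}
  W23: {{x2},{x2,x3},{x2,x4},{x2,x3,x4}} {{x1,x4},{x1,x6},{x1,x3,x6},{x1,x4,x6}}
  W24: {{x6},{x1,x4},{x1,x6},{x3,x6},{x4,x6},{x1,x3,x6},{x1,x4,x6}} {{x4,x5}}
  W25: {{x2},{x2,x3},{x2,x4},{x3,x4},{x2,x3,x4}} {{x3,x6},{x1,x3,x6}} {{x4,x5}}
  W34: {{x1},{x1,x3},{x1,x4},{x1,x6},{x1,x3,x6},{x1,x4,x6}}
  W35: {{x2},{x2,x3},{x2,x4},{x2,x3,x4}} {{x1,x3},{x1,x3,x6}}
  W45: {{x5},{x4,x5}} {{x1,x3},{x3,x6},{x1,x3,x6}}
  W123: {{x1,x4},{x1,x4,x6}} {{x2,x4},{x2,x3,x4}}
  W124: {{x1,x4},{x4,x6},{x1,x4,x6}} {{x4,x5}}
  W125: {{x2,x4},{x3,x4},{x2,x3,x4}} {{x4,x5}}
  W134: {{x1,x4},{x1,x4,x6}}
  W135: {{x2,x4},{x2,x3,x4}}
  W145: {{x5},{x4,x5}}
  W234: {{x1,x4},{x1,x6},{x1,x3,x6},{x1,x4,x6}}
  W235: {{x2},{x2,x3},{x2,x4},{x2,x3,x4}} {{x1,x3,x6}}
  W245: {{x3,x6},{x1,x3,x6}} {{x4,x5}}
  W345: {{x1,x3},{x1,x3,x6}}
  W1234: {{x1,x4},{x1,x4,x6}}
  W1235: {{x2,x4},{x2,x3,x4}}
  W1245: {{x4,x5}}
  W2345: {{x1,x3,x6}}
C dims 8,19,15,4; δ0: rk 7, SNF 1^7; δ1: rk 11, SNF 1^11; δ2: rk 4, SNF 1^4
Ȟ^0 = (8 − 7) − 0 = 1, so Ȟ^0 ≅ Z
Ȟ^1 = (19 − 11) − 7 = 1, so Ȟ^1 ≅ Z
Ȟ^2 = (15 − 4) − 11 = 0, so Ȟ^2 ≅ 0


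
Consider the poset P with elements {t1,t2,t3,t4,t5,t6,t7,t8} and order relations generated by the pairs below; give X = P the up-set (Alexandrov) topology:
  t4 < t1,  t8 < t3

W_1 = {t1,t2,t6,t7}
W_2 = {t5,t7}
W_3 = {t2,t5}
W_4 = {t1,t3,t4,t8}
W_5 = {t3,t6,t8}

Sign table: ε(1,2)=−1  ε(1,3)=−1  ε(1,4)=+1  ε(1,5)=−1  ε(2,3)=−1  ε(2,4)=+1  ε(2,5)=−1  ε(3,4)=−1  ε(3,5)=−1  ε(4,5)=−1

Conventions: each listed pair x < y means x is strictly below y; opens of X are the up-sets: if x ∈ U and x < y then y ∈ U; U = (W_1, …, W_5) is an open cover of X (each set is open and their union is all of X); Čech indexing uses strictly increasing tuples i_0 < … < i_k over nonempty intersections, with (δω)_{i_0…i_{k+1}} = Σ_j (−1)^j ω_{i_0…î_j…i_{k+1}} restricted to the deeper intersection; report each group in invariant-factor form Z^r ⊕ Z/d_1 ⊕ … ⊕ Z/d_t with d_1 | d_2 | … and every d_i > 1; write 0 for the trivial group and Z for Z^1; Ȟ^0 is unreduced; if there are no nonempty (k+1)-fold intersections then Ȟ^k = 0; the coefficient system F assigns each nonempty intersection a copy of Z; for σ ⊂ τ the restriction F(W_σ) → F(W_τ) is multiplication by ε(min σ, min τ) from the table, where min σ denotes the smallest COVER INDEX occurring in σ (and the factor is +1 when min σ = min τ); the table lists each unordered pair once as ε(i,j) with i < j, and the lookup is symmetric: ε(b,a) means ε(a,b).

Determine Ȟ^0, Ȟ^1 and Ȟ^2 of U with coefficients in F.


Ȟ^0 ≅ 0, Ȟ^1 ≅ Z ⊕ Z/2 and Ȟ^2 ≅ 0

cover nerve:
  W12={t7} W13={t2} W14={t1} W15={t6} W23={t5} W45={t3,t8}
C dims 5,6; δ0: rk 5, SNF 1^4·2
Ȟ^0: (5−5)−0=0 ⇒ 0
Ȟ^1: (6−0)−5=1 plus torsion [2] ⇒ Z ⊕ Z/2
Ȟ^2: (0−0)−0=0 ⇒ 0


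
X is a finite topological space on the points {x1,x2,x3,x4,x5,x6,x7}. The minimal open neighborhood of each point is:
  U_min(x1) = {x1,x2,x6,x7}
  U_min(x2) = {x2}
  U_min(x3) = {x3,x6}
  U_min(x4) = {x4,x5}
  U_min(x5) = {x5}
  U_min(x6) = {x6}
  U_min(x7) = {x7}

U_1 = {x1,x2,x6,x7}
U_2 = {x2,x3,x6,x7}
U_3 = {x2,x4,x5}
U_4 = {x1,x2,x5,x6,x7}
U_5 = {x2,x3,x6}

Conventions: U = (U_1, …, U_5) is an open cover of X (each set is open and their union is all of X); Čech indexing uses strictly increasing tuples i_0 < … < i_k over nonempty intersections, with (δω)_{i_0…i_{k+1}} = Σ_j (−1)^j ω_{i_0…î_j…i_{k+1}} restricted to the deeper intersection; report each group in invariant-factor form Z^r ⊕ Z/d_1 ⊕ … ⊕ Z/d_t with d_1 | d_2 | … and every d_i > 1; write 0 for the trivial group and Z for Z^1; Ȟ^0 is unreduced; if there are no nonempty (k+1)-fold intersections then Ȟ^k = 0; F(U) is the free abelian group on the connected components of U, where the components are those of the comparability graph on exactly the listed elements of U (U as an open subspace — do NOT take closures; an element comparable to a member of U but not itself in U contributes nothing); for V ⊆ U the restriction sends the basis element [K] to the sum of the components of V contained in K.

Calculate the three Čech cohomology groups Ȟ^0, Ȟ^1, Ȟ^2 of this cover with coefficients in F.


Ȟ^0 ≅ Z^2, Ȟ^1 ≅ 0, Ȟ^2 ≅ 0

nerve simplices:
  U12={x2,x6,x7} U13={x2} U14={x1,x2,x6,x7} U15={x2,x6} U23={x2} U24={x2,x6,x7} U25={x2,x3,x6} U34={x2,x5} U35={x2} U45={x2,x6}
  U123={x2} U124={x2,x6,x7} U125={x2,x6} U134={x2} U135={x2} U145={x2,x6} U234={x2} U235={x2} U245={x2,x6} U345={x2}
  U1234={x2} U1235={x2} U1245={x2,x6} U1345={x2} U2345={x2}
  U12345={x2}
components per intersection:
  U1: {x1,x2,x6,x7}
  U2: {x2} {x3,x6} {x7}
  U3: {x2} {x4,x5}
  U4: {x1,x2,x6,x7} {x5}
  U5: {x2} {x3,x6}
  U12: {x2} {x6} {x7}
  U13: {x2}
  U14: {x1,x2,x6,x7}
  U15: {x2} {x6}
  U23: {x2}
  U24: {x2} {x6} {x7}
  U25: {x2} {x3,x6}
  U34: {x2} {x5}
  U35: {x2}
  U45: {x2} {x6}
  U123: {x2}
  U124: {x2} {x6} {x7}
  U125: {x2} {x6}
  U134: {x2}
  U135: {x2}
  U145: {x2} {x6}
  U234: {x2}
  U235: {x2}
  U245: {x2} {x6}
  U345: {x2}
  U1234: {x2}
  U1235: {x2}
  U1245: {x2} {x6}
  U1345: {x2}
  U2345: {x2}
  U12345: {x2}
C dims 10,18,15,6; δ0: rk 8, SNF 1^8; δ1: rk 10, SNF 1^10; δ2: rk 5, SNF 1^5
degree 0: 10−8−0 = 2 → Ȟ^0 ≅ Z^2
degree 1: 18−10−8 = 0 → Ȟ^1 ≅ 0
degree 2: 15−5−10 = 0 → Ȟ^2 ≅ 0


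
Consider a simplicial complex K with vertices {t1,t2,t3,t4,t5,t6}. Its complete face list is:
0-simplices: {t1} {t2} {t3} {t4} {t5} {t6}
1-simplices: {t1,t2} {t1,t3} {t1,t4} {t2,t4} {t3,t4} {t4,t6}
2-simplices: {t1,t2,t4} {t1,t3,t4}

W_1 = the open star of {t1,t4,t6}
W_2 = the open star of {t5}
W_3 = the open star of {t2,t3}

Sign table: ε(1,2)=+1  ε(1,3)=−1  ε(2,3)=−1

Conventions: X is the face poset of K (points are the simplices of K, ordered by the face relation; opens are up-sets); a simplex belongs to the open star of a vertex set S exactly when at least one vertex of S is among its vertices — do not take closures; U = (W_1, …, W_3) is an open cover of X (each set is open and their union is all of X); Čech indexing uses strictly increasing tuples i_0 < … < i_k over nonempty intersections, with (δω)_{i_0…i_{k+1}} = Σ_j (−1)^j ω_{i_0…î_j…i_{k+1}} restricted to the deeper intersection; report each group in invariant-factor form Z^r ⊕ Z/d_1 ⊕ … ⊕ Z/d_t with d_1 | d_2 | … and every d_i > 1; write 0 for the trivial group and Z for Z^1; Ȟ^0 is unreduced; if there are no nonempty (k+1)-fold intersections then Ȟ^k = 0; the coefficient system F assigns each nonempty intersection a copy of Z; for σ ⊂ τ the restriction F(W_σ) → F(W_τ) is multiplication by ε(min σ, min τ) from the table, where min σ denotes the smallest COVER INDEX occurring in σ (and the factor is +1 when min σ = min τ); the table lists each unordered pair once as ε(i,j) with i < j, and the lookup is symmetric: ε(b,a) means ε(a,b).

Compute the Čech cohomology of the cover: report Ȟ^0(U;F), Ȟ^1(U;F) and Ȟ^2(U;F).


cover nerve:
  W1={{t1},{t4},{t6},{t1,t2},{t1,t3},{t1,t4},{t2,t4},{t3,t4},{t4,t6},{t1,t2,t4},{t1,t3,t4}} W2={{t5}} W3={{t2},{t3},{t1,t2},{t1,t3},{t2,t4},{t3,t4},{t1,t2,t4},{t1,t3,t4}}
  W13={{t1,t2},{t1,t3},{t2,t4},{t3,t4},{t1,t2,t4},{t1,t3,t4}}
C dims 3,1; δ0: rk 1, SNF 1^1
Ȟ^0: (3−1)−0=2 ⇒ Z^2
Ȟ^1: (1−0)−1=0 ⇒ 0
Ȟ^2: (0−0)−0=0 ⇒ 0

Ȟ^0(U;F) ≅ Z^2; Ȟ^1(U;F) ≅ 0; Ȟ^2(U;F) ≅ 0


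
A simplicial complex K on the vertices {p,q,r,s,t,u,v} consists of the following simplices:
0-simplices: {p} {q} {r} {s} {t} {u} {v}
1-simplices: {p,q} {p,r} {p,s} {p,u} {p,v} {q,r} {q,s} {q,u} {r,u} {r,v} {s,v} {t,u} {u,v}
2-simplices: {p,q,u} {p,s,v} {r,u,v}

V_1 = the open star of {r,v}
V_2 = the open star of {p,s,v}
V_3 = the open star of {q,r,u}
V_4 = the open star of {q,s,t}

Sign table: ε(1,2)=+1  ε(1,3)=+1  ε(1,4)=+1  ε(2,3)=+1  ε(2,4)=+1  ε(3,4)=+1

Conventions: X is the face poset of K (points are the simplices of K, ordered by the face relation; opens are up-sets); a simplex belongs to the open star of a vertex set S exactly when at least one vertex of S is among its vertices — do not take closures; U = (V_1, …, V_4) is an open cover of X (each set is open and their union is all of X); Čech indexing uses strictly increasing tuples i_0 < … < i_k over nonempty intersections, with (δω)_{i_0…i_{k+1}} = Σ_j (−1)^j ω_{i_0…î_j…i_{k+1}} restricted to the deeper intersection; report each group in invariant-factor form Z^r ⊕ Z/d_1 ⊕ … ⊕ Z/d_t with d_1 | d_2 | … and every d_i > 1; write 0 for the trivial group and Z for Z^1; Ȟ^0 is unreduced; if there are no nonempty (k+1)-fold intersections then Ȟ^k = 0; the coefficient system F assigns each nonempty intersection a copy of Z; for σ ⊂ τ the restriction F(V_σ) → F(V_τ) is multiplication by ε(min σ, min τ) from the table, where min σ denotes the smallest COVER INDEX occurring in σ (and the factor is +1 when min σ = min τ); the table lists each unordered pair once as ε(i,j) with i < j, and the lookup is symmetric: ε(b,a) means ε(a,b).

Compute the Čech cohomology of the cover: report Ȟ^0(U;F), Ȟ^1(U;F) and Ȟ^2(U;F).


nerve simplices:
  V1={{r},{v},{p,r},{p,v},{q,r},{r,u},{r,v},{s,v},{u,v},{p,s,v},{r,u,v}} V2={{p},{s},{v},{p,q},{p,r},{p,s},{p,u},{p,v},{q,s},{r,v},{s,v},{u,v},{p,q,u},{p,s,v},{r,u,v}} V3={{q},{r},{u},{p,q},{p,r},{p,u},{q,r},{q,s},{q,u},{r,u},{r,v},{t,u},{u,v},{p,q,u},{r,u,v}} V4={{q},{s},{t},{p,q},{p,s},{q,r},{q,s},{q,u},{s,v},{t,u},{p,q,u},{p,s,v}}
  V12={{v},{p,r},{p,v},{r,v},{s,v},{u,v},{p,s,v},{r,u,v}} V13={{r},{p,r},{q,r},{r,u},{r,v},{u,v},{r,u,v}} V14={{q,r},{s,v},{p,s,v}} V23={{p,q},{p,r},{p,u},{q,s},{r,v},{u,v},{p,q,u},{r,u,v}} V24={{s},{p,q},{p,s},{q,s},{s,v},{p,q,u},{p,s,v}} V34={{q},{p,q},{q,r},{q,s},{q,u},{t,u},{p,q,u}}
  V123={{p,r},{r,v},{u,v},{r,u,v}} V124={{s,v},{p,s,v}} V134={{q,r}} V234={{p,q},{q,s},{p,q,u}}
C dims 4,6,4; δ0: rk 3, SNF 1^3; δ1: rk 3, SNF 1^3
degree 0: 4−3−0 = 1 → Ȟ^0 ≅ Z
degree 1: 6−3−3 = 0 → Ȟ^1 ≅ 0
degree 2: 4−0−3 = 1 → Ȟ^2 ≅ Z

Ȟ^0(U;F) ≅ Z; Ȟ^1(U;F) ≅ 0; Ȟ^2(U;F) ≅ Z


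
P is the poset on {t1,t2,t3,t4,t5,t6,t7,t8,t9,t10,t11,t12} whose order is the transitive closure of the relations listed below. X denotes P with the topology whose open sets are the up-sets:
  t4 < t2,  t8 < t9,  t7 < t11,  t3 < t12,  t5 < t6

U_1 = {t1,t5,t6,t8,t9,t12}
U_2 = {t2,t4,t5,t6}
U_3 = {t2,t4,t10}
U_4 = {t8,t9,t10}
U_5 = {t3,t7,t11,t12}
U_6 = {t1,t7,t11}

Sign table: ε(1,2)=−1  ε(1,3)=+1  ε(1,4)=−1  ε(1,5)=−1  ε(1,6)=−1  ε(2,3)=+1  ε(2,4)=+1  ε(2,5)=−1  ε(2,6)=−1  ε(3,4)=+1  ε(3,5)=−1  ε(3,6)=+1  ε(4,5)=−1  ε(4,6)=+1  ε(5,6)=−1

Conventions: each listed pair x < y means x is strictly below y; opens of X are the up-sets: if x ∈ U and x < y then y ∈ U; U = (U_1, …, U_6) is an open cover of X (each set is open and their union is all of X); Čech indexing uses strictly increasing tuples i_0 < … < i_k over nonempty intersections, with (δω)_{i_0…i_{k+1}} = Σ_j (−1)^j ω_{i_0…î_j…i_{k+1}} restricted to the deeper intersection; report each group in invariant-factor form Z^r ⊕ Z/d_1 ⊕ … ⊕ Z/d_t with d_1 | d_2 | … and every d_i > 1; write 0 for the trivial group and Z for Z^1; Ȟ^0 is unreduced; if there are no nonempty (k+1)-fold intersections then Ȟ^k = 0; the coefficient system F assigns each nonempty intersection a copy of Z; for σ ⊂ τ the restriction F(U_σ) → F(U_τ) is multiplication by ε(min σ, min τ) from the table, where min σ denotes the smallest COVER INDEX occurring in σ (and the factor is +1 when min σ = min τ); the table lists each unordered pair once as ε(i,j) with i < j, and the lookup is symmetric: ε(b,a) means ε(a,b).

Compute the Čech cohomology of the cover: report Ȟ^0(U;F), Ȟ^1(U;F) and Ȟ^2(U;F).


cover nerve:
  U12={t5,t6} U14={t8,t9} U15={t12} U16={t1} U23={t2,t4} U34={t10} U56={t7,t11}
C dims 6,7; δ0: rk 6, SNF 1^5·2
Ȟ^0: (6−6)−0=0 ⇒ 0
Ȟ^1: (7−0)−6=1 plus torsion [2] ⇒ Z ⊕ Z/2
Ȟ^2: (0−0)−0=0 ⇒ 0

Ȟ^0 ≅ 0; Ȟ^1 ≅ Z ⊕ Z/2; Ȟ^2 ≅ 0


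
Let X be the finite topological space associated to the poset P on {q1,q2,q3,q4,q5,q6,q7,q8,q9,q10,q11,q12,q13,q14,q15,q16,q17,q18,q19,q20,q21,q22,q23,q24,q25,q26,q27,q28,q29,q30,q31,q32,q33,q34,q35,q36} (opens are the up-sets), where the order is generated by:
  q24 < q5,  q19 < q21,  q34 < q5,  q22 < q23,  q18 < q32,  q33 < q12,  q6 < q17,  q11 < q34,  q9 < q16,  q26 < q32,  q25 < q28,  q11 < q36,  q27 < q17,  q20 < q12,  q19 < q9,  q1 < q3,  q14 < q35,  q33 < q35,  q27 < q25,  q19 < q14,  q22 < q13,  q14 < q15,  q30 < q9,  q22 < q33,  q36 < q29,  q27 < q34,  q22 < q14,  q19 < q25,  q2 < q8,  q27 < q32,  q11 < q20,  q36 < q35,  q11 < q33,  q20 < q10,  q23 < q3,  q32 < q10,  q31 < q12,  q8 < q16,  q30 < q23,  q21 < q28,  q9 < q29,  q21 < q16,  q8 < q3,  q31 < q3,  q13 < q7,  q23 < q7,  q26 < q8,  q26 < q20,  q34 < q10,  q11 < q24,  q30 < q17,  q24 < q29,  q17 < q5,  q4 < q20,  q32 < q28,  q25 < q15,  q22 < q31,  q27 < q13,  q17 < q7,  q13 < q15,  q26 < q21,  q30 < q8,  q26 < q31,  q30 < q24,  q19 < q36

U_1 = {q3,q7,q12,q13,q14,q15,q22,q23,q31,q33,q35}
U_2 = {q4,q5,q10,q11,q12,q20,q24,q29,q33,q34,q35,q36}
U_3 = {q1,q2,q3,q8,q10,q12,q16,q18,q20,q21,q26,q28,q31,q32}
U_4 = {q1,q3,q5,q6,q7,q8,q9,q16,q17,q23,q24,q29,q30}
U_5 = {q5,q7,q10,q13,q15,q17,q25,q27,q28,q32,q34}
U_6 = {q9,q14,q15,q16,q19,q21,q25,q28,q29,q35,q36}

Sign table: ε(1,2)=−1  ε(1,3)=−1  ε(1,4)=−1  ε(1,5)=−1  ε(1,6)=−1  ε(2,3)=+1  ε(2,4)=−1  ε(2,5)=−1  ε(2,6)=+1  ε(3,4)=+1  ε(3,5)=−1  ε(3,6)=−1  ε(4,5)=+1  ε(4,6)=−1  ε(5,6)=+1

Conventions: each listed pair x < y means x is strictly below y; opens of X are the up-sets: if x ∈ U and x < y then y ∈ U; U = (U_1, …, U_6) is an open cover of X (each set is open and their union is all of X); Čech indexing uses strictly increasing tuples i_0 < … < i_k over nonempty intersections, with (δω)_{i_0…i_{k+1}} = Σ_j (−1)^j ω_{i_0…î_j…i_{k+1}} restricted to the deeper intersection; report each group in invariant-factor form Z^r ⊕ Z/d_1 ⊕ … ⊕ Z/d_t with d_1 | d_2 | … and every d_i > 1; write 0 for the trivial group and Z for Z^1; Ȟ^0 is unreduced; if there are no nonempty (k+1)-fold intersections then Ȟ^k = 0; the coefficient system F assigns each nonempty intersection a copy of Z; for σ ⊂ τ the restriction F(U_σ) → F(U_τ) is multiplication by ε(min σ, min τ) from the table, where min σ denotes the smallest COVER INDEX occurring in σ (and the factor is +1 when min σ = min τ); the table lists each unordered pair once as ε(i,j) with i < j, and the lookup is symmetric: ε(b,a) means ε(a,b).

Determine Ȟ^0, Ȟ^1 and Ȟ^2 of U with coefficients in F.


Ȟ^0(U;F) ≅ 0, Ȟ^1(U;F) ≅ Z/2, Ȟ^2(U;F) ≅ Z

nerve simplices:
  U12={q12,q33,q35} U13={q3,q12,q31} U14={q3,q7,q23} U15={q7,q13,q15} U16={q14,q15,q35} U23={q10,q12,q20} U24={q5,q24,q29} U25={q5,q10,q34} U26={q29,q35,q36} U34={q1,q3,q8,q16} U35={q10,q28,q32} U36={q16,q21,q28} U45={q5,q7,q17} U46={q9,q16,q29} U56={q15,q25,q28}
  U123={q12} U126={q35} U134={q3} U145={q7} U156={q15} U235={q10} U245={q5} U246={q29} U346={q16} U356={q28}
C dims 6,15,10; δ0: rk 6, SNF 1^5·2; δ1: rk 9, SNF 1^9
degree 0: 6−6−0 = 0 → Ȟ^0 ≅ 0
degree 1: 15−9−6 = 0 plus torsion [2] → Ȟ^1 ≅ Z/2
degree 2: 10−0−9 = 1 → Ȟ^2 ≅ Z


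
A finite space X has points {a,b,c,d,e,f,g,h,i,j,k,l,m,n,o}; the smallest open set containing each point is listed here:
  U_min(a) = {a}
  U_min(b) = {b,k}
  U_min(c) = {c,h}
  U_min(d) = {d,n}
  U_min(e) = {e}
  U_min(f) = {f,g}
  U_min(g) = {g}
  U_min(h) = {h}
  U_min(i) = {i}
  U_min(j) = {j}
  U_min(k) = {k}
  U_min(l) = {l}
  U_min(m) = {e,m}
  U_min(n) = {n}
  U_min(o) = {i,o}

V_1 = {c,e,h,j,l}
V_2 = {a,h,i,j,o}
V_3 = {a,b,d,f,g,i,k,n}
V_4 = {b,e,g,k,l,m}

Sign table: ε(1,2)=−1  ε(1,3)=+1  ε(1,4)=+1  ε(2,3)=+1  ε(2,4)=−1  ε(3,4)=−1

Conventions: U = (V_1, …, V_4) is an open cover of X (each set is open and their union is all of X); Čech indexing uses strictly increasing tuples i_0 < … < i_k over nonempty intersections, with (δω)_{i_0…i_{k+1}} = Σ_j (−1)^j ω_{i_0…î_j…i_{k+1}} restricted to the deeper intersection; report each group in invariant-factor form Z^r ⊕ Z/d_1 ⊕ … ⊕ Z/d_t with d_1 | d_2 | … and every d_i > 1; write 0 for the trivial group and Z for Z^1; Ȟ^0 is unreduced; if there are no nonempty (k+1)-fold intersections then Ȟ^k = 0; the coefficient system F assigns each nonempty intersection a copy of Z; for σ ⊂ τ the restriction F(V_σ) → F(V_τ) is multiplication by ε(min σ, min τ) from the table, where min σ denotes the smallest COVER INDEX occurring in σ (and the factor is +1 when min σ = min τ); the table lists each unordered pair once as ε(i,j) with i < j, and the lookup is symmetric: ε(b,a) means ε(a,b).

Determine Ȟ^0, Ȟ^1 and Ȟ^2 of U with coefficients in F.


cover nerve:
  V12={h,j} V14={e,l} V23={a,i} V34={b,g,k}
C dims 4,4; δ0: rk 3, SNF 1^3
Ȟ^0: (4−3)−0=1 ⇒ Z
Ȟ^1: (4−0)−3=1 ⇒ Z
Ȟ^2: (0−0)−0=0 ⇒ 0

Ȟ^0 ≅ Z,  Ȟ^1 ≅ Z,  Ȟ^2 ≅ 0


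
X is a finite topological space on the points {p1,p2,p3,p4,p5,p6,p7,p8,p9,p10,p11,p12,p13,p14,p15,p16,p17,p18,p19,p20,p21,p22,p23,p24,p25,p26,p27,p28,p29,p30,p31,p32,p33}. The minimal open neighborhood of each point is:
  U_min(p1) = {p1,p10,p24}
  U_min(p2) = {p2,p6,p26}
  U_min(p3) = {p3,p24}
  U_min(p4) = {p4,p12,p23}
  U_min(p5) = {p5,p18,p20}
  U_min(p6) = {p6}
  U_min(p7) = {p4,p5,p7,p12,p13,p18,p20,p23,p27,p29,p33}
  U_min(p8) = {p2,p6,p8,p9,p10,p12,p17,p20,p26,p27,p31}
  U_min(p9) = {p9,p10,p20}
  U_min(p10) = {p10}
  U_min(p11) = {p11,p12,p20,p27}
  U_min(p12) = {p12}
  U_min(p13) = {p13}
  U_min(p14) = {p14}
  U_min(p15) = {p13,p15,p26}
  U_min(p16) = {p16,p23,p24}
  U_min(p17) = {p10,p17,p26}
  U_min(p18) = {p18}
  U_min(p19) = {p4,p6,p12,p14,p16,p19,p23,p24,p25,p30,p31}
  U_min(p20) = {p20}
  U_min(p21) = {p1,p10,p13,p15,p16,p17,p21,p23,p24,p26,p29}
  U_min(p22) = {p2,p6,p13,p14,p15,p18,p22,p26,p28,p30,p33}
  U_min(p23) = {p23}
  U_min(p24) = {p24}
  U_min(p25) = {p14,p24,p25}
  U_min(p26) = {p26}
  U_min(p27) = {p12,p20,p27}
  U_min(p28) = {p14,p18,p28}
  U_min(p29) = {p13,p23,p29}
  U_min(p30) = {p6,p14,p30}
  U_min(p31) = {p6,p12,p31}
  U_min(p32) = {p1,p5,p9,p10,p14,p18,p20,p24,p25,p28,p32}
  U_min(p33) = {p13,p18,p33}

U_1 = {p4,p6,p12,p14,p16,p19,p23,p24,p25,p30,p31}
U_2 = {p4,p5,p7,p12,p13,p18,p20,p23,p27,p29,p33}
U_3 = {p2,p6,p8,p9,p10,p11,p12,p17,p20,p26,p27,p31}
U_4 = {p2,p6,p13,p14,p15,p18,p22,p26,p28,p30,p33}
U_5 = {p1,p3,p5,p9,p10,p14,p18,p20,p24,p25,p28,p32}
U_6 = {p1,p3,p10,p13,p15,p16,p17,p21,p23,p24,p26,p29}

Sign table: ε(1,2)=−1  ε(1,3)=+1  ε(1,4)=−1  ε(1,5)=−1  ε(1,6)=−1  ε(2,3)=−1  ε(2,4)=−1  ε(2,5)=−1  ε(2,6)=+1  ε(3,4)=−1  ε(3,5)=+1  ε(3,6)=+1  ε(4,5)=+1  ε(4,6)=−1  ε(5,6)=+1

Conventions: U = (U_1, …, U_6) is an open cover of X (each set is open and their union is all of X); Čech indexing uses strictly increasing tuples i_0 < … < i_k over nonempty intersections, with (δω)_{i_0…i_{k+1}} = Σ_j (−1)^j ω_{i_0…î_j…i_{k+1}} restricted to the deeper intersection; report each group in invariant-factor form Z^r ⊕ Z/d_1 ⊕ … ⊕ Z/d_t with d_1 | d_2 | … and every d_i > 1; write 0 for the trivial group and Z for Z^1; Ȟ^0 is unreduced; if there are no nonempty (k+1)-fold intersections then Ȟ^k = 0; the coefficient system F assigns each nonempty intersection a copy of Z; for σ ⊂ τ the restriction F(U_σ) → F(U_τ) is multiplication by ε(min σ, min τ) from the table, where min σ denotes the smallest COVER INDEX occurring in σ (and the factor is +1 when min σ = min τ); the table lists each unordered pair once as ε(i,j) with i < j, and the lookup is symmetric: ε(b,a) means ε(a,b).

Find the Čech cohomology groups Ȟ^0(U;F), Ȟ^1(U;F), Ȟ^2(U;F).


nerve of the cover:
  U12={p4,p12,p23} U13={p6,p12,p31} U14={p6,p14,p30} U15={p14,p24,p25} U16={p16,p23,p24} U23={p12,p20,p27} U24={p13,p18,p33} U25={p5,p18,p20} U26={p13,p23,p29} U34={p2,p6,p26} U35={p9,p10,p20} U36={p10,p17,p26} U45={p14,p18,p28} U46={p13,p15,p26} U56={p1,p3,p10,p24}
  U123={p12} U126={p23} U134={p6} U145={p14} U156={p24} U235={p20} U245={p18} U246={p13} U346={p26} U356={p10}
C dims 6,15,10; δ0: rk 6, SNF 1^5·2; δ1: rk 9, SNF 1^9
Ȟ^0 = (6 − 6) − 0 = 0, so Ȟ^0 ≅ 0
Ȟ^1 = (15 − 9) − 6 = 0 plus torsion [2], so Ȟ^1 ≅ Z/2
Ȟ^2 = (10 − 0) − 9 = 1, so Ȟ^2 ≅ Z

Ȟ^0 = 0, Ȟ^1 = Z/2 and Ȟ^2 = Z


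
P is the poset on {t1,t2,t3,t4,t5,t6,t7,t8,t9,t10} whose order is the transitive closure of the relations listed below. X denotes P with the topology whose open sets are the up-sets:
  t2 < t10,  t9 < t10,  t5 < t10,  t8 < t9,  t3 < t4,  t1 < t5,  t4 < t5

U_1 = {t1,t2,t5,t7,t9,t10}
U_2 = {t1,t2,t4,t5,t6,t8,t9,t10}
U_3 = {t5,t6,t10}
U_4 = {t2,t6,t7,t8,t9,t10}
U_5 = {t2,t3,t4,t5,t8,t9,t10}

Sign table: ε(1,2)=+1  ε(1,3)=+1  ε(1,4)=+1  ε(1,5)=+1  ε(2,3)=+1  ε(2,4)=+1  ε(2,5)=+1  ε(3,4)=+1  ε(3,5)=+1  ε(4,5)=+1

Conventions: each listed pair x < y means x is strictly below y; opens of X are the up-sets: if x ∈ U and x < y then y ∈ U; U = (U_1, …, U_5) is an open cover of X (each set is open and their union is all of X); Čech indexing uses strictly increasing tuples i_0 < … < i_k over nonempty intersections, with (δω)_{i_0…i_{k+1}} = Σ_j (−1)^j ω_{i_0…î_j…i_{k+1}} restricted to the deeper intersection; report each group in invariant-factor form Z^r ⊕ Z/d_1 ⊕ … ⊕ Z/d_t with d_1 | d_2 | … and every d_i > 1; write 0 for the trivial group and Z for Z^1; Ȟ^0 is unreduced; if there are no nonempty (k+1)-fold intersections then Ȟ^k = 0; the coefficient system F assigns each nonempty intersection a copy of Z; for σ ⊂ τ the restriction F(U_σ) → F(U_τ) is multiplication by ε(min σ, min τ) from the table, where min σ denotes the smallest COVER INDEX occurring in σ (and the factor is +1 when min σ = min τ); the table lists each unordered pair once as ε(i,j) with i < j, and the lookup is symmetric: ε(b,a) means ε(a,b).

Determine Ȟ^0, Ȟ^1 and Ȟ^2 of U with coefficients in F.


Ȟ^0(U;F) ≅ Z, Ȟ^1(U;F) ≅ 0, Ȟ^2(U;F) ≅ 0

nerve of the cover:
  U12={t1,t2,t5,t9,t10} U13={t5,t10} U14={t2,t7,t9,t10} U15={t2,t5,t9,t10} U23={t5,t6,t10} U24={t2,t6,t8,t9,t10} U25={t2,t4,t5,t8,t9,t10} U34={t6,t10} U35={t5,t10} U45={t2,t8,t9,t10}
  U123={t5,t10} U124={t2,t9,t10} U125={t2,t5,t9,t10} U134={t10} U135={t5,t10} U145={t2,t9,t10} U234={t6,t10} U235={t5,t10} U245={t2,t8,t9,t10} U345={t10}
  U1234={t10} U1235={t5,t10} U1245={t2,t9,t10} U1345={t10} U2345={t10}
  U12345={t10}
C dims 5,10,10,5; δ0: rk 4, SNF 1^4; δ1: rk 6, SNF 1^6; δ2: rk 4, SNF 1^4
Ȟ^0 = (5 − 4) − 0 = 1, so Ȟ^0 ≅ Z
Ȟ^1 = (10 − 6) − 4 = 0, so Ȟ^1 ≅ 0
Ȟ^2 = (10 − 4) − 6 = 0, so Ȟ^2 ≅ 0


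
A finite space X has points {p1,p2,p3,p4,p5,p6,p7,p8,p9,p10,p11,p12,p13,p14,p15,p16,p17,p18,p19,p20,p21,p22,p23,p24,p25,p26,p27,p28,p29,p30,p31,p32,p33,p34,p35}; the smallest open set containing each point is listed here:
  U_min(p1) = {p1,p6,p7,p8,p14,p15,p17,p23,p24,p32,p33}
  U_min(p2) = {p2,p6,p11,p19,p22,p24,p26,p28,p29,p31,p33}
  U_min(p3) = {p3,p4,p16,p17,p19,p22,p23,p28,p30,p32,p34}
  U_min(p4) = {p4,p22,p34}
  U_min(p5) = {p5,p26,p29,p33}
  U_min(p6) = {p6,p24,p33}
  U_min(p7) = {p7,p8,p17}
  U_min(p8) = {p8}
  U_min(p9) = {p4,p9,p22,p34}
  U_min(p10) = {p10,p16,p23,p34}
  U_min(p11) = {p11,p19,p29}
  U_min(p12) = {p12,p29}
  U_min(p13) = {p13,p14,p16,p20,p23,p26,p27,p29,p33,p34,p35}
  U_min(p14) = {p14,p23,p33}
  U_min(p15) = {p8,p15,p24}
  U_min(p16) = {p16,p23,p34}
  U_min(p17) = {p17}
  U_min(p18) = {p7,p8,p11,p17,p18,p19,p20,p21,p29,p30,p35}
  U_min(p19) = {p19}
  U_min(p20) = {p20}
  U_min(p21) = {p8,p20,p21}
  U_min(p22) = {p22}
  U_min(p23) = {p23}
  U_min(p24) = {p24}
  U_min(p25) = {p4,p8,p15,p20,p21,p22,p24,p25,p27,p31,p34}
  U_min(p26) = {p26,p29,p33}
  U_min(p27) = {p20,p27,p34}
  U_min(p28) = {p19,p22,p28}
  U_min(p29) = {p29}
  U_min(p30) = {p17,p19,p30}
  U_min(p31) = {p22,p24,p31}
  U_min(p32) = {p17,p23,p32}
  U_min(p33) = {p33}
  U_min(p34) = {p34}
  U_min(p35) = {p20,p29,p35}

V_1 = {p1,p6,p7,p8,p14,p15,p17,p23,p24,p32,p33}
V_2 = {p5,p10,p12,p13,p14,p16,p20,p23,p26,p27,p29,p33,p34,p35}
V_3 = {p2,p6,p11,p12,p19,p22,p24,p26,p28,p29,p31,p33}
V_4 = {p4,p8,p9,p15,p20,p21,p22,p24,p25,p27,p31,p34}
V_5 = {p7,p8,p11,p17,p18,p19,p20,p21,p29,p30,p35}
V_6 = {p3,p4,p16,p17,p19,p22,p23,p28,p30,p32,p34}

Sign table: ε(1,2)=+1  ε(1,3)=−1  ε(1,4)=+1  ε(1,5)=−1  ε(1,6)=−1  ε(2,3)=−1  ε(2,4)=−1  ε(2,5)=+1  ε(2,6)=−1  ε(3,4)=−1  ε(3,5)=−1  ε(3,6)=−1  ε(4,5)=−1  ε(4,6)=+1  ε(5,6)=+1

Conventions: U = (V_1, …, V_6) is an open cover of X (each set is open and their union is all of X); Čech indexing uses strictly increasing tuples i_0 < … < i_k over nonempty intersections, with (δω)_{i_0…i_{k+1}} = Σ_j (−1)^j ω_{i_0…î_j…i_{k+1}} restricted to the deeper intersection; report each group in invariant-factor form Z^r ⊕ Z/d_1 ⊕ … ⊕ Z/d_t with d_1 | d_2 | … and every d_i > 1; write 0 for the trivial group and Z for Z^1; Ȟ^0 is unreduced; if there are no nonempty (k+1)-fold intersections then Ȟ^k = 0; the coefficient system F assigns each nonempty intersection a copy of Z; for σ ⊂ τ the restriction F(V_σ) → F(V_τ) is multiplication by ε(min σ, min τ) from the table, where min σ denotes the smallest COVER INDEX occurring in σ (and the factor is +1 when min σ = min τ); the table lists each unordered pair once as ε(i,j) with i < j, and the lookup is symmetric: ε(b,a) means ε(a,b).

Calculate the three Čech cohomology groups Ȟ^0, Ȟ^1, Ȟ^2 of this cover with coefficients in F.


cover nerve:
  V12={p14,p23,p33} V13={p6,p24,p33} V14={p8,p15,p24} V15={p7,p8,p17} V16={p17,p23,p32} V23={p12,p26,p29,p33} V24={p20,p27,p34} V25={p20,p29,p35} V26={p16,p23,p34} V34={p22,p24,p31} V35={p11,p19,p29} V36={p19,p22,p28} V45={p8,p20,p21} V46={p4,p22,p34} V56={p17,p19,p30}
  V123={p33} V126={p23} V134={p24} V145={p8} V156={p17} V235={p29} V245={p20} V246={p34} V346={p22} V356={p19}
C dims 6,15,10; δ0: rk 6, SNF 1^5·2; δ1: rk 9, SNF 1^9
Ȟ^0: (6−6)−0=0 ⇒ 0
Ȟ^1: (15−9)−6=0 plus torsion [2] ⇒ Z/2
Ȟ^2: (10−0)−9=1 ⇒ Z

Ȟ^0 = 0,  Ȟ^1 = Z/2,  Ȟ^2 = Z
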